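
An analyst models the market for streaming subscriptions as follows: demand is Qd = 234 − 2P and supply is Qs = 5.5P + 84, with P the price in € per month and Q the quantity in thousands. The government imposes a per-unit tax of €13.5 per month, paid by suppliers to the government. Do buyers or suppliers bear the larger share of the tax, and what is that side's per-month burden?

Before the tax: set 234 − 2P = 5.5P + 84 → P* = €20, Q* = 194.
With the tax collected from suppliers, supply shifts: Qs = 5.5(P − 13.5) + 84.
Solving gives Q = 174.2 with buyers paying €29.9 and suppliers receiving €16.4 (the €13.5 wedge).
Per-month burden: buyers €9.9, suppliers €3.6.
Buyers take the larger share because demand is less price-elastic here (demand slope 2 vs supply slope 5.5).
The less price-elastic side of the market bears the larger share of a per-unit tax.

Buyers bear the larger share: €9.9 per month.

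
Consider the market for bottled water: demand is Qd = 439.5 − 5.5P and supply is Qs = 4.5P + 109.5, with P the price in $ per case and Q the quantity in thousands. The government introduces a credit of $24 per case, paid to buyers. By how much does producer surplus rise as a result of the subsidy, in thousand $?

Producer surplus rises by $3797.64 thousand.

Before the subsidy: set 439.5 − 5.5P = 4.5P + 109.5 → P* = $33, Q* = 258.
With a per-unit subsidy paid to buyers, each effectively pays P − 24, so demand becomes Qd = 439.5 − 5.5(P − 24).
New equilibrium: buyers pay $22.2, sellers receive $46.2, Q = 317.4. (Wedge: Pb − Ps = −24.)
ΔPS is the trapezoid between Q = 317.4 and Q = 258 of height $13.2: ½ · (258 + 317.4) · 13.2 = $3797.64.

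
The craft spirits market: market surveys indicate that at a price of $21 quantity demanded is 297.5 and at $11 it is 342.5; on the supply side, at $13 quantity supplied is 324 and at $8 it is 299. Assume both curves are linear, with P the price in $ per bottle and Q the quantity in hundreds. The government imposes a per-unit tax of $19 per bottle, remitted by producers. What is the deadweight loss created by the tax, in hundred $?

Demand slope: (342.5 − 297.5)/(11 − 21) = -4.5, so Qd = 392 − 4.5P.
Supply slope: (299 − 324)/(8 − 13) = 5, so Qs = 5P + 259.
Without the tax, 392 − 4.5P = 5P + 259 gives 9.5P = 133, so P* = $14 and Q* = 329.
With the tax collected from producers, supply shifts: Qs = 5(P − 19) + 259.
New equilibrium: buyers pay $24, producers receive $5, Q = 284. (Wedge: Pb − Ps = 19.)
Quantity falls by |ΔQ| = |329 − 284| = 45.
DWL = ½ · t · |ΔQ| = ½ · 19 · 45 = $427.5.

Deadweight loss = $427.5 hundred.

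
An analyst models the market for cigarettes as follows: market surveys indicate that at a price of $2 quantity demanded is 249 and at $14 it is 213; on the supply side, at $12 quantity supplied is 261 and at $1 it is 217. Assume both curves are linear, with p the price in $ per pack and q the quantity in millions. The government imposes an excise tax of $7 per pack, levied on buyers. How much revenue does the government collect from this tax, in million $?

Demand slope: (213 − 249)/(14 − 2) = -3, so qd = 255 − 3p.
Supply slope: (217 − 261)/(1 − 12) = 4, so qs = 4p + 213.
Before the tax: set 255 − 3p = 4p + 213 → p* = $6, q* = 237.
With the tax collected from buyers, demand (in seller-price terms) shifts: qd = 255 − 3(p + 7).
Solving gives q = 225 with buyers paying $10 and producers receiving $3 (the $7 wedge).
Revenue = t · Q = 7 · 225 = $1575.

Tax revenue = $1575 million.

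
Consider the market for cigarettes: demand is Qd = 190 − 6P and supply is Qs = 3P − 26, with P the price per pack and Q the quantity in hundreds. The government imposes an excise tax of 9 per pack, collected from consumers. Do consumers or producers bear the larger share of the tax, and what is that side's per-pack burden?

Producers bear the larger share: 6 per pack.

Without the tax, 190 − 6P = 3P − 26 gives 9P = 216, so P* = 24 and Q* = 46.
With the tax collected from consumers, demand (in seller-price terms) shifts: Qd = 190 − 6(P + 9).
New equilibrium: consumers pay 27, producers receive 18, Q = 28. (Wedge: Pb − Ps = 9.)
Per-pack burden: consumers 3, producers 6.
Producers take the larger share because supply is less price-elastic here (demand slope 6 vs supply slope 3).
The less price-elastic side of the market bears the larger share of a per-unit tax.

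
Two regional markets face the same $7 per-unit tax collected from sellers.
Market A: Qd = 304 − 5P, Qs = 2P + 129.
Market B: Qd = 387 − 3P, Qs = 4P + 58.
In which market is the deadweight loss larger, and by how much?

Market B, by $7.

Market A: pre-tax P* = $25, Q* = 179; post-tax Q = 169; deadweight loss = $35.
Market B: pre-tax P* = $47, Q* = 246; post-tax Q = 234; deadweight loss = $42.
Difference: $35 vs $42 → market B is larger by $7.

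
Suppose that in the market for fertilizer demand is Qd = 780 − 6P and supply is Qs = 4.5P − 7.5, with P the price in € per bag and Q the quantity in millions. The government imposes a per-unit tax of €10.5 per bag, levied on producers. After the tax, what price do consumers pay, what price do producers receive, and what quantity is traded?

Without the tax, 780 − 6P = 4.5P − 7.5 gives 10.5P = 787.5, so P* = €75 and Q* = 330.
With the tax collected from producers, supply shifts: Qs = 4.5(P − 10.5) − 7.5.
Solving gives Q = 303 with consumers paying €79.5 and producers receiving €69 (the €10.5 wedge).
The less price-elastic side of the market bears the larger share of a per-unit tax.

Consumers pay €79.5; producers receive €69; quantity = 303.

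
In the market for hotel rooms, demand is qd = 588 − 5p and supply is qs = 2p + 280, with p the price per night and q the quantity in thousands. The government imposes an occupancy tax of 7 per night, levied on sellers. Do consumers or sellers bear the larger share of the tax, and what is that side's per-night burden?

Sellers bear the larger share: 5 per night.

Without the tax, 588 − 5p = 2p + 280 gives 7p = 308, so p* = 44 and q* = 368.
With the tax collected from sellers, supply shifts: qs = 2(p − 7) + 280.
New equilibrium: consumers pay 46, sellers receive 39, q = 358. (Wedge: pb − ps = 7.)
Per-night burden: consumers 2, sellers 5.
Sellers take the larger share because supply is less price-elastic here (demand slope 5 vs supply slope 2).
The less price-elastic side of the market bears the larger share of a per-unit tax.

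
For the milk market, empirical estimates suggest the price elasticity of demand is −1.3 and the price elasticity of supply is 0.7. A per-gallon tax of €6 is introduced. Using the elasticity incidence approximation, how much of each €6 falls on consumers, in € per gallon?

Consumers bear ≈ €2.1 per gallon.

Incidence ratio: consumers' share ≈ εs / (εs + |εd|) = 0.7 / (0.7 + 1.3) = 0.35.
So consumers bear ≈ 0.35 × €6 = €2.1; producers bear €3.9.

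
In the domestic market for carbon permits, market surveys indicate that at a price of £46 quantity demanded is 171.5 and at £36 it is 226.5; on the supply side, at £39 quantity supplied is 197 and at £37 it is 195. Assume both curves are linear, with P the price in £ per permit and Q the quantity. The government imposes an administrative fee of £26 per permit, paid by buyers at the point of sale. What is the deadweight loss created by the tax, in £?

Deadweight loss = £286.

Demand slope: (226.5 − 171.5)/(36 − 46) = -5.5, so Qd = 424.5 − 5.5P.
Supply slope: (195 − 197)/(37 − 39) = 1, so Qs = P + 158.
Without the tax, 424.5 − 5.5P = P + 158 gives 6.5P = 266.5, so P* = £41 and Q* = 199.
With the tax collected from buyers, demand (in seller-price terms) shifts: Qd = 424.5 − 5.5(P + 26).
New equilibrium: buyers pay £45, sellers receive £19, Q = 177. (Wedge: Pb − Ps = 26.)
Quantity falls by |ΔQ| = |199 − 177| = 22.
DWL = ½ · t · |ΔQ| = ½ · 26 · 22 = £286.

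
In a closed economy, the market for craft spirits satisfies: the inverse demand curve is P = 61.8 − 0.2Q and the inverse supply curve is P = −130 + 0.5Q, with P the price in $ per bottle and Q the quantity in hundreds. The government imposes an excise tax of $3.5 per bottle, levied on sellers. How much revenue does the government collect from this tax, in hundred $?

Tax revenue = $941.5 hundred.

Inverting to Q(P) form: Qd = 309 − 5P; Qs = 2P + 260.
Before the tax: set 309 − 5P = 2P + 260 → P* = $7, Q* = 274.
With the tax collected from sellers, supply shifts: Qs = 2(P − 3.5) + 260.
Solving gives Q = 269 with buyers paying $8 and sellers receiving $4.5 (the $3.5 wedge).
Revenue = t · Q = 3.5 · 269 = $941.5.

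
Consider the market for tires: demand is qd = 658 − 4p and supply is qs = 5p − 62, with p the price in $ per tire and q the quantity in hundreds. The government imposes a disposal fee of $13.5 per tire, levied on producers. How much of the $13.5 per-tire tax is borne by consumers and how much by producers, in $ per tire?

Consumers bear $7.5 per tire; producers bear $6 per tire.

Before the tax: set 658 − 4p = 5p − 62 → p* = $80, q* = 338.
With the tax collected from producers, supply shifts: qs = 5(p − 13.5) − 62.
Solving gives q = 308 with consumers paying $87.5 and producers receiving $74 (the $13.5 wedge).
Burden on consumers: $7.5; on producers: $6. (They sum to $13.5.)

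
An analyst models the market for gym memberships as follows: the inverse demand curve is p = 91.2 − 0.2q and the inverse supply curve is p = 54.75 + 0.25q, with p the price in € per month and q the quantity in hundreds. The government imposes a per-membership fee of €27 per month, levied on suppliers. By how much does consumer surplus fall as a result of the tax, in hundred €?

Inverting to q(p) form: qd = 456 − 5p; qs = 4p − 219.
Without the tax, 456 − 5p = 4p − 219 gives 9p = 675, so p* = €75 and q* = 81.
With the tax collected from suppliers, supply shifts: qs = 4(p − 27) − 219.
Solving gives q = 21 with buyers paying €87 and suppliers receiving €60 (the €27 wedge).
ΔCS is the trapezoid between Q = 21 and Q = 81 of height €12: ½ · (81 + 21) · 12 = €612.

Consumer surplus falls by €612 hundred.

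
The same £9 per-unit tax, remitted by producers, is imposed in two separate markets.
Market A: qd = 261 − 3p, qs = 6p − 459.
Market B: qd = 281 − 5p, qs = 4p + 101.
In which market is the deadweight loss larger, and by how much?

Market B, by £9.

Market A: pre-tax p* = £80, q* = 21; post-tax q = 3; deadweight loss = £81.
Market B: pre-tax p* = £20, q* = 181; post-tax q = 161; deadweight loss = £90.
Difference: £81 vs £90 → market B is larger by £9.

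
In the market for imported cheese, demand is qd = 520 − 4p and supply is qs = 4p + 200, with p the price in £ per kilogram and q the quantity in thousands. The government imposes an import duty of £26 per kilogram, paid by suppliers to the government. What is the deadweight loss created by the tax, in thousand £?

Without the tax, 520 − 4p = 4p + 200 gives 8p = 320, so p* = £40 and q* = 360.
With the tax collected from suppliers, supply shifts: qs = 4(p − 26) + 200.
New equilibrium: consumers pay £53, suppliers receive £27, q = 308. (Wedge: pb − ps = 26.)
Quantity falls by |ΔQ| = |360 − 308| = 52.
DWL = ½ · t · |ΔQ| = ½ · 26 · 52 = £676.

Deadweight loss = £676 thousand.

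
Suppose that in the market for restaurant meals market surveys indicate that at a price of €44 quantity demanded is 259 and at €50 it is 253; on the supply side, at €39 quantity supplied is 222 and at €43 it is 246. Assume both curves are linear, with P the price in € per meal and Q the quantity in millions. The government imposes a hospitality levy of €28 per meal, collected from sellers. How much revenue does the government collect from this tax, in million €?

Demand slope: (253 − 259)/(50 − 44) = -1, so Qd = 303 − P.
Supply slope: (246 − 222)/(43 − 39) = 6, so Qs = 6P − 12.
Before the tax: set 303 − P = 6P − 12 → P* = €45, Q* = 258.
With the tax collected from sellers, supply shifts: Qs = 6(P − 28) − 12.
New equilibrium: buyers pay €69, sellers receive €41, Q = 234. (Wedge: Pb − Ps = 28.)
Revenue = t · Q = 28 · 234 = €6552.

Tax revenue = €6552 million.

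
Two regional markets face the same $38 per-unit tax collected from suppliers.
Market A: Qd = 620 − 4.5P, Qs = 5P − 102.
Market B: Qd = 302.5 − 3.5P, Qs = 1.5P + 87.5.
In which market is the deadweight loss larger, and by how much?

Market A, by $951.9.

Market A: pre-tax P* = $76, Q* = 278; post-tax Q = 188; deadweight loss = $1710.
Market B: pre-tax P* = $43, Q* = 152; post-tax Q = 112.1; deadweight loss = $758.1.
Difference: $1710 vs $758.1 → market A is larger by $951.9.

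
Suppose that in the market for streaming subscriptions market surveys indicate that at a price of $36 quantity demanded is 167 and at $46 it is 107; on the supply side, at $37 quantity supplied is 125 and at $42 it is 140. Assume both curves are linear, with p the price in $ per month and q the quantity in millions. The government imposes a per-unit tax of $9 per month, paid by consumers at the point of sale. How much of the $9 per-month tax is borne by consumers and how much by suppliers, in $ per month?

Consumers bear $3 per month; suppliers bear $6 per month.

Demand slope: (107 − 167)/(46 − 36) = -6, so qd = 383 − 6p.
Supply slope: (140 − 125)/(42 − 37) = 3, so qs = 3p + 14.
Without the tax, 383 − 6p = 3p + 14 gives 9p = 369, so p* = $41 and q* = 137.
With the tax collected from consumers, demand (in seller-price terms) shifts: qd = 383 − 6(p + 9).
Solving gives q = 119 with consumers paying $44 and suppliers receiving $35 (the $9 wedge).
Burden on consumers: $3; on suppliers: $6. (They sum to $9.)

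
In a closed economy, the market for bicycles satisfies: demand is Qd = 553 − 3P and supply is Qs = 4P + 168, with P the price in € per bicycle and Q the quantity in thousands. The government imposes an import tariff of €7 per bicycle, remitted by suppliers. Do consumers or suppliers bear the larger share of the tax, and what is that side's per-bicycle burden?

Consumers bear the larger share: €4 per bicycle.

Without the tax, 553 − 3P = 4P + 168 gives 7P = 385, so P* = €55 and Q* = 388.
With the tax collected from suppliers, supply shifts: Qs = 4(P − 7) + 168.
New equilibrium: consumers pay €59, suppliers receive €52, Q = 376. (Wedge: Pb − Ps = 7.)
Per-bicycle burden: consumers €4, suppliers €3.
Consumers take the larger share because demand is less price-elastic here (demand slope 3 vs supply slope 4).
The less price-elastic side of the market bears the larger share of a per-unit tax.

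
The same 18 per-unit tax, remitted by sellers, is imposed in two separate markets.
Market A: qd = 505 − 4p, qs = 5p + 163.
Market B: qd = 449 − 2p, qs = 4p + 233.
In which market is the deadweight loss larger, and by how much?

Market A, by 144.

Market A: pre-tax p* = 38, q* = 353; post-tax q = 313; deadweight loss = 360.
Market B: pre-tax p* = 36, q* = 377; post-tax q = 353; deadweight loss = 216.
Difference: 360 vs 216 → market A is larger by 144.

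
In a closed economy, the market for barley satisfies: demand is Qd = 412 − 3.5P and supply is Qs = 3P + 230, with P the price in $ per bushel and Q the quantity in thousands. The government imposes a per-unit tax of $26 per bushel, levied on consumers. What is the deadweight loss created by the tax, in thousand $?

Deadweight loss = $546 thousand.

Without the tax, 412 − 3.5P = 3P + 230 gives 6.5P = 182, so P* = $28 and Q* = 314.
With the tax collected from consumers, demand (in seller-price terms) shifts: Qd = 412 − 3.5(P + 26).
Solving gives Q = 272 with consumers paying $40 and suppliers receiving $14 (the $26 wedge).
Quantity falls by |ΔQ| = |314 − 272| = 42.
DWL = ½ · t · |ΔQ| = ½ · 26 · 42 = $546.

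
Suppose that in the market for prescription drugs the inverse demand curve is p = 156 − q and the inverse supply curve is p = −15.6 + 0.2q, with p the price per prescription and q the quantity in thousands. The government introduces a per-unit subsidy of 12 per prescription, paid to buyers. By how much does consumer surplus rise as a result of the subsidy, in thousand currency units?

Consumer surplus rises by 1480 thousand.

Inverting to q(p) form: qd = 156 − p; qs = 5p + 78.
Without the subsidy, 156 − p = 5p + 78 gives 6p = 78, so p* = 13 and q* = 143.
With a per-unit subsidy paid to buyers, each effectively pays p − 12, so demand becomes qd = 156 − (p − 12).
Solving gives q = 153 with buyers paying 3 and suppliers receiving 15 (the 12 wedge).
ΔCS is the trapezoid between Q = 153 and Q = 143 of height 10: ½ · (143 + 153) · 10 = 1480.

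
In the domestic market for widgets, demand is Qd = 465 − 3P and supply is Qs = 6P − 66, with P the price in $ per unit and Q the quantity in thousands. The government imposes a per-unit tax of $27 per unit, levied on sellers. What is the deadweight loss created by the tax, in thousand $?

Before the tax: set 465 − 3P = 6P − 66 → P* = $59, Q* = 288.
With the tax collected from sellers, supply shifts: Qs = 6(P − 27) − 66.
Solving gives Q = 234 with buyers paying $77 and sellers receiving $50 (the $27 wedge).
Quantity falls by |ΔQ| = |288 − 234| = 54.
DWL = ½ · t · |ΔQ| = ½ · 27 · 54 = $729.

Deadweight loss = $729 thousand.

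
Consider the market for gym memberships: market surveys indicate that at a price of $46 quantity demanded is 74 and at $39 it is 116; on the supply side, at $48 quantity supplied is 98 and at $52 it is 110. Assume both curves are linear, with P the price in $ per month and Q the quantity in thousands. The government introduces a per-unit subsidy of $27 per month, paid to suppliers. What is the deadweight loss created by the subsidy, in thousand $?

Demand slope: (116 − 74)/(39 − 46) = -6, so Qd = 350 − 6P.
Supply slope: (110 − 98)/(52 − 48) = 3, so Qs = 3P − 46.
Without the subsidy, 350 − 6P = 3P − 46 gives 9P = 396, so P* = $44 and Q* = 86.
With a per-unit subsidy paid to suppliers, each receives P + 27 per unit sold, so supply becomes Qs = 3(P + 27) − 46.
Solving gives Q = 140 with consumers paying $35 and suppliers receiving $62 (the $27 wedge).
Quantity rises by |ΔQ| = |86 − 140| = 54.
DWL = ½ · t · |ΔQ| = ½ · 27 · 54 = $729.

Deadweight loss = $729 thousand.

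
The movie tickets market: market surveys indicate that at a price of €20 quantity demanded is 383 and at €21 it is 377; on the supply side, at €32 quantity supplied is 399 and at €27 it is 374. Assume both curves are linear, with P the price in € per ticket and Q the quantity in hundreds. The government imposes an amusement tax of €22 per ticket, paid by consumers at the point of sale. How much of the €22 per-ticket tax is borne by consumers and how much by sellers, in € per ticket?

Consumers bear €10 per ticket; sellers bear €12 per ticket.

Demand slope: (377 − 383)/(21 − 20) = -6, so Qd = 503 − 6P.
Supply slope: (374 − 399)/(27 − 32) = 5, so Qs = 5P + 239.
Without the tax, 503 − 6P = 5P + 239 gives 11P = 264, so P* = €24 and Q* = 359.
With the tax collected from consumers, demand (in seller-price terms) shifts: Qd = 503 − 6(P + 22).
Solving gives Q = 299 with consumers paying €34 and sellers receiving €12 (the €22 wedge).
Burden on consumers: €10; on sellers: €12. (They sum to €22.)
The less price-elastic side of the market bears the larger share of a per-unit tax.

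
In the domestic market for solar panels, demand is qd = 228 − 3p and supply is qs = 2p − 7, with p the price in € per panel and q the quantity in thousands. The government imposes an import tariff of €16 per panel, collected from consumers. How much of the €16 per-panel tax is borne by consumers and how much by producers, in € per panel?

Consumers bear €6.4 per panel; producers bear €9.6 per panel.

Without the tax, 228 − 3p = 2p − 7 gives 5p = 235, so p* = €47 and q* = 87.
With the tax collected from consumers, demand (in seller-price terms) shifts: qd = 228 − 3(p + 16).
Solving gives q = 67.8 with consumers paying €53.4 and producers receiving €37.4 (the €16 wedge).
Burden on consumers: €6.4; on producers: €9.6. (They sum to €16.)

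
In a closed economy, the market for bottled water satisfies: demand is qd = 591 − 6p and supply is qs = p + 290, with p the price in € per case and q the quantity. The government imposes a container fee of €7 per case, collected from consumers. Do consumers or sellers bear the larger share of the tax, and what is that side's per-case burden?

Sellers bear the larger share: €6 per case.

Without the tax, 591 − 6p = p + 290 gives 7p = 301, so p* = €43 and q* = 333.
With the tax collected from consumers, demand (in seller-price terms) shifts: qd = 591 − 6(p + 7).
Solving gives q = 327 with consumers paying €44 and sellers receiving €37 (the €7 wedge).
Per-case burden: consumers €1, sellers €6.
Sellers take the larger share because supply is less price-elastic here (demand slope 6 vs supply slope 1).
The less price-elastic side of the market bears the larger share of a per-unit tax.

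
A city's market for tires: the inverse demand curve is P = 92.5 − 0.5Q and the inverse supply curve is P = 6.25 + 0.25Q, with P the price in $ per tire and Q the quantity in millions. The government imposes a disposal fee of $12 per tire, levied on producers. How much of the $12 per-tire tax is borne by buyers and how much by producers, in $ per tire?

Buyers bear $8 per tire; producers bear $4 per tire.

Rewrite in direct form: Qd = 185 − 2P and Qs = 4P − 25.
Without the tax, 185 − 2P = 4P − 25 gives 6P = 210, so P* = $35 and Q* = 115.
With the tax collected from producers, supply shifts: Qs = 4(P − 12) − 25.
New equilibrium: buyers pay $43, producers receive $31, Q = 99. (Wedge: Pb − Ps = 12.)
Burden on buyers: $8; on producers: $4. (They sum to $12.)
The less price-elastic side of the market bears the larger share of a per-unit tax.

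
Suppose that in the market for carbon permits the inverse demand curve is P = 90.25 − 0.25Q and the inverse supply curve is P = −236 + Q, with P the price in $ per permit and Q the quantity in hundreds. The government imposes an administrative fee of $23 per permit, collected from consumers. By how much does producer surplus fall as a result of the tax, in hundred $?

Inverting to Q(P) form: Qd = 361 − 4P; Qs = P + 236.
Before the tax: set 361 − 4P = P + 236 → P* = $25, Q* = 261.
With the tax collected from consumers, demand (in seller-price terms) shifts: Qd = 361 − 4(P + 23).
Solving gives Q = 242.6 with consumers paying $29.6 and producers receiving $6.6 (the $23 wedge).
ΔPS is the trapezoid between Q = 242.6 and Q = 261 of height $18.4: ½ · (261 + 242.6) · 18.4 = $4633.12.

Producer surplus falls by $4633.12 hundred.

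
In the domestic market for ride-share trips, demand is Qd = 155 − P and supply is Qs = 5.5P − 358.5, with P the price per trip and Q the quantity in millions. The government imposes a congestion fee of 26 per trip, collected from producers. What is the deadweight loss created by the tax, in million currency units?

Before the tax: set 155 − P = 5.5P − 358.5 → P* = 79, Q* = 76.
With the tax collected from producers, supply shifts: Qs = 5.5(P − 26) − 358.5.
New equilibrium: buyers pay 101, producers receive 75, Q = 54. (Wedge: Pb − Ps = 26.)
Quantity falls by |ΔQ| = |76 − 54| = 22.
DWL = ½ · t · |ΔQ| = ½ · 26 · 22 = 286.

Deadweight loss = 286 million.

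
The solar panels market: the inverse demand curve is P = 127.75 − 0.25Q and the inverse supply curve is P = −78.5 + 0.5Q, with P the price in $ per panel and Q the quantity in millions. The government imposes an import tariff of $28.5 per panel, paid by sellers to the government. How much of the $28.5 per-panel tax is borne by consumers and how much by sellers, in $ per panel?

Inverting to Q(P) form: Qd = 511 − 4P; Qs = 2P + 157.
Without the tax, 511 − 4P = 2P + 157 gives 6P = 354, so P* = $59 and Q* = 275.
With the tax collected from sellers, supply shifts: Qs = 2(P − 28.5) + 157.
Solving gives Q = 237 with consumers paying $68.5 and sellers receiving $40 (the $28.5 wedge).
Burden on consumers: $9.5; on sellers: $19. (They sum to $28.5.)

Consumers bear $9.5 per panel; sellers bear $19 per panel.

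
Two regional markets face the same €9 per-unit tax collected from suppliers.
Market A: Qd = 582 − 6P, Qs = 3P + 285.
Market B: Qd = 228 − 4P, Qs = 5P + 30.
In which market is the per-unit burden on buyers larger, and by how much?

Market B, by €2.

Market A: pre-tax P* = €33, Q* = 384; post-tax Q = 366; per-unit burden on buyers = €3.
Market B: pre-tax P* = €22, Q* = 140; post-tax Q = 120; per-unit burden on buyers = €5.
Difference: €3 vs €5 → market B is larger by €2.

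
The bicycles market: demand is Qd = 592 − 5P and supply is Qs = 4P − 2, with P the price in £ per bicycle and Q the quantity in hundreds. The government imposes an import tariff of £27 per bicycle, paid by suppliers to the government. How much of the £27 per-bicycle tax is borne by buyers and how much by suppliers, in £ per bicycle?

Without the tax, 592 − 5P = 4P − 2 gives 9P = 594, so P* = £66 and Q* = 262.
With the tax collected from suppliers, supply shifts: Qs = 4(P − 27) − 2.
New equilibrium: buyers pay £78, suppliers receive £51, Q = 202. (Wedge: Pb − Ps = 27.)
Burden on buyers: £12; on suppliers: £15. (They sum to £27.)

Buyers bear £12 per bicycle; suppliers bear £15 per bicycle.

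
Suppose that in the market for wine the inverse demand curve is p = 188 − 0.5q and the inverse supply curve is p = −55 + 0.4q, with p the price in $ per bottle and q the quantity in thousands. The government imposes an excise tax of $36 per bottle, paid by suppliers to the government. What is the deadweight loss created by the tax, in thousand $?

Rewrite in direct form: qd = 376 − 2p and qs = 2.5p + 137.5.
Before the tax: set 376 − 2p = 2.5p + 137.5 → p* = $53, q* = 270.
With the tax collected from suppliers, supply shifts: qs = 2.5(p − 36) + 137.5.
Solving gives q = 230 with consumers paying $73 and suppliers receiving $37 (the $36 wedge).
Quantity falls by |ΔQ| = |270 − 230| = 40.
DWL = ½ · t · |ΔQ| = ½ · 36 · 40 = $720.

Deadweight loss = $720 thousand.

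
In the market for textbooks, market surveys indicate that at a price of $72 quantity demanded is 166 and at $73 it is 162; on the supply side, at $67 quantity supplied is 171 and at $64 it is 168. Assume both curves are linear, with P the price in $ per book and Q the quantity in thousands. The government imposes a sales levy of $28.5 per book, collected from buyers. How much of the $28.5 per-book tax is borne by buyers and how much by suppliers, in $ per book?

Demand slope: (162 − 166)/(73 − 72) = -4, so Qd = 454 − 4P.
Supply slope: (168 − 171)/(64 − 67) = 1, so Qs = P + 104.
Before the tax: set 454 − 4P = P + 104 → P* = $70, Q* = 174.
With the tax collected from buyers, demand (in seller-price terms) shifts: Qd = 454 − 4(P + 28.5).
New equilibrium: buyers pay $75.7, suppliers receive $47.2, Q = 151.2. (Wedge: Pb − Ps = 28.5.)
Burden on buyers: $5.7; on suppliers: $22.8. (They sum to $28.5.)

Buyers bear $5.7 per book; suppliers bear $22.8 per book.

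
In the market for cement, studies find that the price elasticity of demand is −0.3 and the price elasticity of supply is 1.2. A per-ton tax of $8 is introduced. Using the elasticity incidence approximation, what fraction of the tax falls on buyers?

Incidence ratio: buyers' share ≈ εs / (εs + |εd|) = 1.2 / (1.2 + 0.3) = 0.8.
Supply is the more elastic side, so buyers bear the larger share.

Buyers' share ≈ 0.8.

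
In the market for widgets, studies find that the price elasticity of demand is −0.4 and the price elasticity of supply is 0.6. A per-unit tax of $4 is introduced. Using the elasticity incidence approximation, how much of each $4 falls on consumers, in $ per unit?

Consumers bear ≈ $2.4 per unit.

Incidence ratio: consumers' share ≈ εs / (εs + |εd|) = 0.6 / (0.6 + 0.4) = 0.6.
So consumers bear ≈ 0.6 × $4 = $2.4; suppliers bear $1.6.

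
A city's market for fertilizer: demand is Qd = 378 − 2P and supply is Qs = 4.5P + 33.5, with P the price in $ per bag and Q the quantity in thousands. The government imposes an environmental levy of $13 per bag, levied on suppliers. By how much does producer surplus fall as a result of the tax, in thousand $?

Producer surplus falls by $1052 thousand.

Without the tax, 378 − 2P = 4.5P + 33.5 gives 6.5P = 344.5, so P* = $53 and Q* = 272.
With the tax collected from suppliers, supply shifts: Qs = 4.5(P − 13) + 33.5.
Solving gives Q = 254 with consumers paying $62 and suppliers receiving $49 (the $13 wedge).
ΔPS is the trapezoid between Q = 254 and Q = 272 of height $4: ½ · (272 + 254) · 4 = $1052.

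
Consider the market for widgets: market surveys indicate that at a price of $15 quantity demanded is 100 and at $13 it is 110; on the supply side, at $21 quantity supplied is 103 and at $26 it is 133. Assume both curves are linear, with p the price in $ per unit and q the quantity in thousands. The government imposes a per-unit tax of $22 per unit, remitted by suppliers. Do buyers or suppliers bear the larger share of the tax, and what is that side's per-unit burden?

Demand slope: (110 − 100)/(13 − 15) = -5, so qd = 175 − 5p.
Supply slope: (133 − 103)/(26 − 21) = 6, so qs = 6p − 23.
Without the tax, 175 − 5p = 6p − 23 gives 11p = 198, so p* = $18 and q* = 85.
With the tax collected from suppliers, supply shifts: qs = 6(p − 22) − 23.
New equilibrium: buyers pay $30, suppliers receive $8, q = 25. (Wedge: pb − ps = 22.)
Per-unit burden: buyers $12, suppliers $10.
Buyers take the larger share because demand is less price-elastic here (demand slope 5 vs supply slope 6).
The less price-elastic side of the market bears the larger share of a per-unit tax.

Buyers bear the larger share: $12 per unit.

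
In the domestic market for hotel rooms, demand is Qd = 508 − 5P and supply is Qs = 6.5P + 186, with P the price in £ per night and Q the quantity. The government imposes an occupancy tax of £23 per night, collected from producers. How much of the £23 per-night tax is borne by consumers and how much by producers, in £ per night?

Without the tax, 508 − 5P = 6.5P + 186 gives 11.5P = 322, so P* = £28 and Q* = 368.
With the tax collected from producers, supply shifts: Qs = 6.5(P − 23) + 186.
New equilibrium: consumers pay £41, producers receive £18, Q = 303. (Wedge: Pb − Ps = 23.)
Burden on consumers: £13; on producers: £10. (They sum to £23.)

Consumers bear £13 per night; producers bear £10 per night.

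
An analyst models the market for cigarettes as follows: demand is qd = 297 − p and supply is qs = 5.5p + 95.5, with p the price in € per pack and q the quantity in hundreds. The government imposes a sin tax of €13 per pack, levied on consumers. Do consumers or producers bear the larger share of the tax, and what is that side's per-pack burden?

Consumers bear the larger share: €11 per pack.

Before the tax: set 297 − p = 5.5p + 95.5 → p* = €31, q* = 266.
With the tax collected from consumers, demand (in seller-price terms) shifts: qd = 297 − (p + 13).
New equilibrium: consumers pay €42, producers receive €29, q = 255. (Wedge: pb − ps = 13.)
Per-pack burden: consumers €11, producers €2.
Consumers take the larger share because demand is less price-elastic here (demand slope 1 vs supply slope 5.5).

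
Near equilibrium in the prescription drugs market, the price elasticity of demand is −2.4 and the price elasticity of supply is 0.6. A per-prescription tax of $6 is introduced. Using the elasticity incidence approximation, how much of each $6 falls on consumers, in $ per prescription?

Consumers bear ≈ $1.2 per prescription.

Incidence ratio: consumers' share ≈ εs / (εs + |εd|) = 0.6 / (0.6 + 2.4) = 0.2.
So consumers bear ≈ 0.2 × $6 = $1.2; sellers bear $4.8.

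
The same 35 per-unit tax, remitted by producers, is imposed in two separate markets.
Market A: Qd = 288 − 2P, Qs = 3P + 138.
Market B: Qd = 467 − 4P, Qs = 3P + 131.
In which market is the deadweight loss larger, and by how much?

Market A: pre-tax P* = 30, Q* = 228; post-tax Q = 186; deadweight loss = 735.
Market B: pre-tax P* = 48, Q* = 275; post-tax Q = 215; deadweight loss = 1050.
Difference: 735 vs 1050 → market B is larger by 315.

Market B, by 315.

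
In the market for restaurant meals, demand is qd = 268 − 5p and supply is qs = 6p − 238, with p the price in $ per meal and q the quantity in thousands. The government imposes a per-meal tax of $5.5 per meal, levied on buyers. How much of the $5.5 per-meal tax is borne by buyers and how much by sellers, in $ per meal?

Buyers bear $3 per meal; sellers bear $2.5 per meal.

Before the tax: set 268 − 5p = 6p − 238 → p* = $46, q* = 38.
With the tax collected from buyers, demand (in seller-price terms) shifts: qd = 268 − 5(p + 5.5).
New equilibrium: buyers pay $49, sellers receive $43.5, q = 23. (Wedge: pb − ps = 5.5.)
Burden on buyers: $3; on sellers: $2.5. (They sum to $5.5.)
The less price-elastic side of the market bears the larger share of a per-unit tax.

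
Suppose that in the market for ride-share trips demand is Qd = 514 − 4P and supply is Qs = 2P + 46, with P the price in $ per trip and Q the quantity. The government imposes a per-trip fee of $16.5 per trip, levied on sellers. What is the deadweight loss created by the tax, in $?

Without the tax, 514 − 4P = 2P + 46 gives 6P = 468, so P* = $78 and Q* = 202.
With the tax collected from sellers, supply shifts: Qs = 2(P − 16.5) + 46.
Solving gives Q = 180 with buyers paying $83.5 and sellers receiving $67 (the $16.5 wedge).
Quantity falls by |ΔQ| = |202 − 180| = 22.
DWL = ½ · t · |ΔQ| = ½ · 16.5 · 22 = $181.5.

Deadweight loss = $181.5.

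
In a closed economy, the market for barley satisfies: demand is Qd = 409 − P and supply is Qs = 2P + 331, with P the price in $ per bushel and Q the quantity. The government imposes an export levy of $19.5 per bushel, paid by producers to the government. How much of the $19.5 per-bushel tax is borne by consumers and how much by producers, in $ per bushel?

Consumers bear $13 per bushel; producers bear $6.5 per bushel.

Without the tax, 409 − P = 2P + 331 gives 3P = 78, so P* = $26 and Q* = 383.
With the tax collected from producers, supply shifts: Qs = 2(P − 19.5) + 331.
New equilibrium: consumers pay $39, producers receive $19.5, Q = 370. (Wedge: Pb − Ps = 19.5.)
Burden on consumers: $13; on producers: $6.5. (They sum to $19.5.)
The less price-elastic side of the market bears the larger share of a per-unit tax.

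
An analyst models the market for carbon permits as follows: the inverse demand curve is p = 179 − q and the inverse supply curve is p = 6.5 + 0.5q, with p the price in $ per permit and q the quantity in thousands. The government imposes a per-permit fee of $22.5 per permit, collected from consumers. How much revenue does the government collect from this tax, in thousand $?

Tax revenue = $2250 thousand.

Inverting to q(p) form: qd = 179 − p; qs = 2p − 13.
Without the tax, 179 − p = 2p − 13 gives 3p = 192, so p* = $64 and q* = 115.
With the tax collected from consumers, demand (in seller-price terms) shifts: qd = 179 − (p + 22.5).
New equilibrium: consumers pay $79, producers receive $56.5, q = 100. (Wedge: pb − ps = 22.5.)
Revenue = t · Q = 22.5 · 100 = $2250.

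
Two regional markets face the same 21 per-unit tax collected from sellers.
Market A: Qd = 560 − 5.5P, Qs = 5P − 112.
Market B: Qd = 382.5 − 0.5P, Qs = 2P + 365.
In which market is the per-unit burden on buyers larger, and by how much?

Market A: pre-tax P* = 64, Q* = 208; post-tax Q = 153; per-unit burden on buyers = 10.
Market B: pre-tax P* = 7, Q* = 379; post-tax Q = 370.6; per-unit burden on buyers = 16.8.
Difference: 10 vs 16.8 → market B is larger by 6.8.

Market B, by 6.8.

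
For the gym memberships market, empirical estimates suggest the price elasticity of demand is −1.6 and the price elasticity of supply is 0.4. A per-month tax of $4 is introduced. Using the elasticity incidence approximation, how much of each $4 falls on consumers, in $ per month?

Consumers bear ≈ $0.8 per month.

Incidence ratio: consumers' share ≈ εs / (εs + |εd|) = 0.4 / (0.4 + 1.6) = 0.2.
So consumers bear ≈ 0.2 × $4 = $0.8; sellers bear $3.2.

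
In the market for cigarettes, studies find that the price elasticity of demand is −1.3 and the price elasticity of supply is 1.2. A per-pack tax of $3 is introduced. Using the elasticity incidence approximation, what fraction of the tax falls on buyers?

Incidence ratio: buyers' share ≈ εs / (εs + |εd|) = 1.2 / (1.2 + 1.3) = 0.48.
Supply is the less elastic side, so buyers bear the smaller share.

Buyers' share ≈ 0.48.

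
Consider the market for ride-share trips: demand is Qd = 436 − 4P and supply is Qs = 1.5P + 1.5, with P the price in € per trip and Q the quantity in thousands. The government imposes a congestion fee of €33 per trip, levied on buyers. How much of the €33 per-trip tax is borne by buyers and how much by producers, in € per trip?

Without the tax, 436 − 4P = 1.5P + 1.5 gives 5.5P = 434.5, so P* = €79 and Q* = 120.
With the tax collected from buyers, demand (in seller-price terms) shifts: Qd = 436 − 4(P + 33).
Solving gives Q = 84 with buyers paying €88 and producers receiving €55 (the €33 wedge).
Burden on buyers: €9; on producers: €24. (They sum to €33.)

Buyers bear €9 per trip; producers bear €24 per trip.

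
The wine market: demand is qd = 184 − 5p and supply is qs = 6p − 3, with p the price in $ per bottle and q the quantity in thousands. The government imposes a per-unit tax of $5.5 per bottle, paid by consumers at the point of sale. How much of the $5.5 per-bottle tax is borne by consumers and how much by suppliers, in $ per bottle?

Consumers bear $3 per bottle; suppliers bear $2.5 per bottle.

Before the tax: set 184 − 5p = 6p − 3 → p* = $17, q* = 99.
With the tax collected from consumers, demand (in seller-price terms) shifts: qd = 184 − 5(p + 5.5).
Solving gives q = 84 with consumers paying $20 and suppliers receiving $14.5 (the $5.5 wedge).
Burden on consumers: $3; on suppliers: $2.5. (They sum to $5.5.)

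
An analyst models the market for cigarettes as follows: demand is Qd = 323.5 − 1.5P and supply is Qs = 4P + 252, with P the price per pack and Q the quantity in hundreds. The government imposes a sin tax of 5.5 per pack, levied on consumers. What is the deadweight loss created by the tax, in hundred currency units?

Deadweight loss = 16.5 hundred.

Before the tax: set 323.5 − 1.5P = 4P + 252 → P* = 13, Q* = 304.
With the tax collected from consumers, demand (in seller-price terms) shifts: Qd = 323.5 − 1.5(P + 5.5).
New equilibrium: consumers pay 17, producers receive 11.5, Q = 298. (Wedge: Pb − Ps = 5.5.)
Quantity falls by |ΔQ| = |304 − 298| = 6.
DWL = ½ · t · |ΔQ| = ½ · 5.5 · 6 = 16.5.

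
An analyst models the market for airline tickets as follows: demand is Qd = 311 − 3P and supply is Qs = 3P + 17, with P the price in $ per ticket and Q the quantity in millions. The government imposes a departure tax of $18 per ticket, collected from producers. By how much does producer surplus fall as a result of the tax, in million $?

Without the tax, 311 − 3P = 3P + 17 gives 6P = 294, so P* = $49 and Q* = 164.
With the tax collected from producers, supply shifts: Qs = 3(P − 18) + 17.
New equilibrium: buyers pay $58, producers receive $40, Q = 137. (Wedge: Pb − Ps = 18.)
ΔPS is the trapezoid between Q = 137 and Q = 164 of height $9: ½ · (164 + 137) · 9 = $1354.5.

Producer surplus falls by $1354.5 million.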